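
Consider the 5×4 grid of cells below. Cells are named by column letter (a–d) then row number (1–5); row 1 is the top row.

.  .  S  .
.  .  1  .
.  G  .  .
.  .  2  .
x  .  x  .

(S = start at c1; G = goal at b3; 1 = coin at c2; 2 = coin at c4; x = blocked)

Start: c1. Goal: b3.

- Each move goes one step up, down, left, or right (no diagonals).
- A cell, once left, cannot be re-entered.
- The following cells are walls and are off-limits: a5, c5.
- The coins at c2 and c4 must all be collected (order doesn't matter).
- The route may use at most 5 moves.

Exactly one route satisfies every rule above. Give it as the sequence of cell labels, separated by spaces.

Any route must reach c2 and c4 and still end at b3 within 5 moves, so the order of the required stops is forced.
Route from c1: down 3 to c4, left 1 to b4, up 1 to b3 — 5 moves in all.
Check: all required cells visited; 5 ≤ 5 moves.

c1 c2 c3 c4 b4 b3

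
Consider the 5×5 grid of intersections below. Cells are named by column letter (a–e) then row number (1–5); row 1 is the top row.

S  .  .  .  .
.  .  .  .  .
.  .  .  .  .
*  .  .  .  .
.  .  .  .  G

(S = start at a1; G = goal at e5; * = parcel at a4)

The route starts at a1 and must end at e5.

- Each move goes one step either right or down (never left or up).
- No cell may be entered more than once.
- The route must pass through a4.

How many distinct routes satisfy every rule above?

A right/down-only route from a1 to e5 makes exactly 4 down-moves and 4 right-moves in some order.
With no other constraints that would be C(8,4) = 70 routes.
Split at a4 and multiply the segment counts: a1→a4: 1; a4→e5: 5; product = 5.
That gives 5 routes.

5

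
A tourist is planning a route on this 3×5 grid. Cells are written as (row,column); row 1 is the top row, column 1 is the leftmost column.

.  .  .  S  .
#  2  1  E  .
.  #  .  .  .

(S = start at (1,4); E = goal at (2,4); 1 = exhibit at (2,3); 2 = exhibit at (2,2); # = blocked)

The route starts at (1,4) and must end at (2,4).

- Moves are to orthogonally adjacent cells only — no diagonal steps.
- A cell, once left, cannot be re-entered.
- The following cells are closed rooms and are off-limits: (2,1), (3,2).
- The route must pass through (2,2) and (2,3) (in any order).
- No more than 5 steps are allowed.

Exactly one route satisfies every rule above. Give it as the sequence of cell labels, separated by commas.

Any route must reach (2,2) and (2,3) and still end at (2,4) within 5 moves, so the order of the required stops is forced.
Route from (1,4): left 2 to (1,2), down 1 to (2,2), right 2 to (2,4) — 5 moves in all.
Check: all required cells visited; 5 ≤ 5 moves.

(1,4), (1,3), (1,2), (2,2), (2,3), (2,4)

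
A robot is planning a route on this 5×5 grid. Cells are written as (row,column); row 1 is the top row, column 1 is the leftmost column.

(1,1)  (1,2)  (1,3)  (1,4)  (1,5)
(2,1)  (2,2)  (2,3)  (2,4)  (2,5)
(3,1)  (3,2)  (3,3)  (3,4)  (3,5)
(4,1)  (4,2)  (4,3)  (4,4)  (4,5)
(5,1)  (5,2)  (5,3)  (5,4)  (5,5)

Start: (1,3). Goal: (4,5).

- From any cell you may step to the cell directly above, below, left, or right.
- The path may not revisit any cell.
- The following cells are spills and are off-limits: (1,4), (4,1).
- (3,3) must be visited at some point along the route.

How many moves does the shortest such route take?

Any route passes through (3,3) somewhere between (1,3) and (4,5). Summing Manhattan distances along the two legs ((1,3) → (3,3) → (4,5)) gives a lower bound of 2 + 3 = 5 moves.
A route of 5 moves achieves this: (1,3) → (2,3) → (3,3) → (4,3) → (4,4) → (4,5).
Since 5 matches the lower bound, it is optimal.

5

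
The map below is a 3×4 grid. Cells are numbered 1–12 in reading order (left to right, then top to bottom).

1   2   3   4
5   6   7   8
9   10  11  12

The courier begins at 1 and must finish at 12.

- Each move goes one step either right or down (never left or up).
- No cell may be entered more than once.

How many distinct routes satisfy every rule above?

10

A right/down-only route from 1 to 12 makes exactly 2 down-moves and 3 right-moves in some order.
With no other constraints that would be C(5,2) = 10 routes.
That gives 10 routes.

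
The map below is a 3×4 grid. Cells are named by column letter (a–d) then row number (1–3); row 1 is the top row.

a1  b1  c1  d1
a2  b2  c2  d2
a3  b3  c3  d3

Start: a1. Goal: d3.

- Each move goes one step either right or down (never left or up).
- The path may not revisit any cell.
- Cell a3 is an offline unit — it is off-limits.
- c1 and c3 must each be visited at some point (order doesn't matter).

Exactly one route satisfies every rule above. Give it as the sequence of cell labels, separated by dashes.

a1 - b1 - c1 - c2 - c3 - d3

Moves only go right or down, so the column and row indices never decrease.
Route from a1: 2× right (reaching c1), 2× down (reaching c3), right to d3 — 5 moves in all.
Check: all required cells visited.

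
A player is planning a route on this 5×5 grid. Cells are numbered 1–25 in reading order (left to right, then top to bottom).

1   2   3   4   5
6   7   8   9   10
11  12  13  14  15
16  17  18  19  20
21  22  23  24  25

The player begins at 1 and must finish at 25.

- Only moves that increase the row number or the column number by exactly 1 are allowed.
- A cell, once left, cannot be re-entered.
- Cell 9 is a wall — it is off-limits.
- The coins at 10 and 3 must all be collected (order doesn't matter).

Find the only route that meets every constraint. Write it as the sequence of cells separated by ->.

Moves only go right or down, so the column and row indices never decrease.
Route from 1: right 4 to 5, down 4 to 25 — 8 moves in all.
Check: all required cells visited.

1 -> 2 -> 3 -> 4 -> 5 -> 10 -> 15 -> 20 -> 25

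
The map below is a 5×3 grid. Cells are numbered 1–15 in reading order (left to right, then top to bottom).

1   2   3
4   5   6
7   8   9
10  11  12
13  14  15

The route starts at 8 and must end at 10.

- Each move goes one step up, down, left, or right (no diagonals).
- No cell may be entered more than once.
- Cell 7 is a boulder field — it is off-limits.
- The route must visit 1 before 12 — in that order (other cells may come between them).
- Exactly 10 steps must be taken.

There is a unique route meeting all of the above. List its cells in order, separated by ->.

8 -> 5 -> 4 -> 1 -> 2 -> 3 -> 6 -> 9 -> 12 -> 11 -> 10

The waypoints must appear in the order 1, 12, with no cell reused.
Route from 8: up to 5, left to 4, up to 1, 2× right (reaching 3), 3× down (reaching 12), 2× left (reaching 10) — 10 moves in all.
Check: order respected (1 at step 3, 12 at step 8); 10 moves as required.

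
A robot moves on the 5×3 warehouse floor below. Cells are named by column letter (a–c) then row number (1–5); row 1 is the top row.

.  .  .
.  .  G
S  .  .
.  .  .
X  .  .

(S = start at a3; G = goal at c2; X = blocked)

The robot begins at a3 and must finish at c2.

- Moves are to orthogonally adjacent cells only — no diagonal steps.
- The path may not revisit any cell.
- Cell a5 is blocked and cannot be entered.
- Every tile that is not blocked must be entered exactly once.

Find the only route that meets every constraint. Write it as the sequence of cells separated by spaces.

a3 a4 b4 b5 c5 c4 c3 b3 b2 a2 a1 b1 c1 c2

Need to visit all 14 open cells exactly once, starting at a3 and ending at c2.
Cell c5 has only two open neighbours (c4 and b5), so the path must pass straight through it: one of those is the cell it's entered from and the other is where it exits.
Route from a3: down 1 to a4, right 1 to b4, down 1 to b5, right 1 to c5, up 2 to c3, left 1 to b3, up 1 to b2, left 1 to a2, up 1 to a1, right 2 to c1, down 1 to c2 — 13 moves in all.
Check: all 14 open cells covered.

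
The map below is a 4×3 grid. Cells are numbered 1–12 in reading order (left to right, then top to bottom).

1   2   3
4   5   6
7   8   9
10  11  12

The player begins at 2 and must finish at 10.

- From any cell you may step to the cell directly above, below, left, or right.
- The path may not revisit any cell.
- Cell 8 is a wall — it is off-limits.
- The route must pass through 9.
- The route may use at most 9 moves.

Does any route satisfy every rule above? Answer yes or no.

One route that works: 2 → 5 → 6 → 9 → 12 → 11 → 10.

yes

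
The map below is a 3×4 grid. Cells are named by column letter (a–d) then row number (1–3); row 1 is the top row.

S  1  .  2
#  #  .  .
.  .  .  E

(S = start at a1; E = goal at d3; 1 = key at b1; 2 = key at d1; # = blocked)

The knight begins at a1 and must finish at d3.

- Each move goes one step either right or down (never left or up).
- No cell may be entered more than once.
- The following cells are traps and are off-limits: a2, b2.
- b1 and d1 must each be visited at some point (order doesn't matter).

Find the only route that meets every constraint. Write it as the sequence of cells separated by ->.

a1 -> b1 -> c1 -> d1 -> d2 -> d3

Moves only go right or down, so the column and row indices never decrease.
Route from a1: 3× right (reaching d1), 2× down (reaching d3) — 5 moves in all.
Check: all required cells visited.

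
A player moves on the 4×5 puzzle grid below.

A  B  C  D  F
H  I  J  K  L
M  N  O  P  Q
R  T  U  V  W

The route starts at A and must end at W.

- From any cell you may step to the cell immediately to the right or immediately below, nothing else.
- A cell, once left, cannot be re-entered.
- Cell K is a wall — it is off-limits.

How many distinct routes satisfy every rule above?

A right/down-only route from A to W makes exactly 3 down-moves and 4 right-moves in some order.
With no other constraints that would be C(7,3) = 35 routes.
Subtract routes through each blocked cell (inclusion–exclusion for overlaps): − through K: 12 → 23.
That gives 23 routes.

23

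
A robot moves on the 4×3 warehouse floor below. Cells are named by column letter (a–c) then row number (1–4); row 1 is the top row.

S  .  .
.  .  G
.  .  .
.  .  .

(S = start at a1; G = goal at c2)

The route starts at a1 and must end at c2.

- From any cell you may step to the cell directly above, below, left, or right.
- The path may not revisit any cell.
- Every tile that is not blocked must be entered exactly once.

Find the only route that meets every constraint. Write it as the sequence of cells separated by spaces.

a1 a2 a3 a4 b4 c4 c3 b3 b2 b1 c1 c2

Need to visit all 12 open cells exactly once, starting at a1 and ending at c2.
Cell c1 has only two open neighbours (c2 and b1), so the path must pass straight through it: one of those is the cell it's entered from and the other is where it exits.
Route from a1: down 3 to a4, right 2 to c4, up 1 to c3, left 1 to b3, up 2 to b1, right 1 to c1, down 1 to c2 — 11 moves in all.
Check: all 12 open cells covered.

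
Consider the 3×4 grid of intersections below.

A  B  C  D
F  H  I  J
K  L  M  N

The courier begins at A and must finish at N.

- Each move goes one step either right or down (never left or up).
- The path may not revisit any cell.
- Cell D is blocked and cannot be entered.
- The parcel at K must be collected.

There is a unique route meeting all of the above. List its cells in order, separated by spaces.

Moves only go right or down, so the column and row indices never decrease.
Route from A: 2× down (reaching K), 3× right (reaching N) — 5 moves in all.
Check: all required cells visited.

A F K L M N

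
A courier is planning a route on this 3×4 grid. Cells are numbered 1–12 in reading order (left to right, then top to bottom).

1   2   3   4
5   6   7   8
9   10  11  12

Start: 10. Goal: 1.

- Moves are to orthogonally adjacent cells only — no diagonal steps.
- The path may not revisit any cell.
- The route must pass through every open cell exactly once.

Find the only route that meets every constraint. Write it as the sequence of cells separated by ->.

Need to visit all 12 open cells exactly once, starting at 10 and ending at 1.
Cell 9 has only two open neighbours (5 and 10), so the path must pass straight through it: one of those is the cell it's entered from and the other is where it exits.
Route from 10: left to 9, up to 5, 2× right (reaching 7), down to 11, right to 12, 2× up (reaching 4), 3× left (reaching 1) — 11 moves in all.
Check: all 12 open cells covered.

10 -> 9 -> 5 -> 6 -> 7 -> 11 -> 12 -> 8 -> 4 -> 3 -> 2 -> 1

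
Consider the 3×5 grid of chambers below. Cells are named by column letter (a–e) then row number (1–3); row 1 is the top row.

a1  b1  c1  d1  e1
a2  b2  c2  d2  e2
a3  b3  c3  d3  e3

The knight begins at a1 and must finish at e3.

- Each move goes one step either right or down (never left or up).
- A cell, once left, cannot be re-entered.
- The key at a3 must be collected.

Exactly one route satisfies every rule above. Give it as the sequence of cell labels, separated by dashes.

a1 - a2 - a3 - b3 - c3 - d3 - e3

Moves only go right or down, so the column and row indices never decrease.
Route from a1: down 2 to a3, right 4 to e3 — 6 moves in all.
Check: all required cells visited.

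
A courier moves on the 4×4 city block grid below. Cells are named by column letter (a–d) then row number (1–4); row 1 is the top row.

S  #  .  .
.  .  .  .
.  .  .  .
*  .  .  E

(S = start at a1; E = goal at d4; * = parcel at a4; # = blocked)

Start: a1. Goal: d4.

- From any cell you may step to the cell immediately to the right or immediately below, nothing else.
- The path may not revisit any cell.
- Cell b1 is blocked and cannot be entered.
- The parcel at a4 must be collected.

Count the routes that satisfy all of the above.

A right/down-only route from a1 to d4 makes exactly 3 down-moves and 3 right-moves in some order.
With no other constraints that would be C(6,3) = 20 routes.
Split at a4 and multiply the segment counts (each segment already excludes blocked cells): a1→a4: 1; a4→d4: 1; product = 1.
That gives 1 route.

1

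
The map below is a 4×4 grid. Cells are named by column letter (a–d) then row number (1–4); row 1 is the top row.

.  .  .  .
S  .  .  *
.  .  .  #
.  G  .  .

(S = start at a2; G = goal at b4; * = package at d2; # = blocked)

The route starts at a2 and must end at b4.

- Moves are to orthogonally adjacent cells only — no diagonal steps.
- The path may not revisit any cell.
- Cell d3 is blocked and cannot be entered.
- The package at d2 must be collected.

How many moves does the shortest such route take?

Any route passes through d2 somewhere between a2 and b4. Summing Manhattan distances along the two legs (a2 → d2 → b4) gives a lower bound of 3 + 4 = 7 moves.
The shortest route satisfying every rule uses 9 moves: a2 → a1 → b1 → c1 → d1 → d2 → c2 → c3 → c4 → b4.
The no-revisit rule (legs can't share cells) pushes the minimum above the 7-move bound; an exhaustive check rules out every length from 7 to 8, leaving 9 as the minimum.

9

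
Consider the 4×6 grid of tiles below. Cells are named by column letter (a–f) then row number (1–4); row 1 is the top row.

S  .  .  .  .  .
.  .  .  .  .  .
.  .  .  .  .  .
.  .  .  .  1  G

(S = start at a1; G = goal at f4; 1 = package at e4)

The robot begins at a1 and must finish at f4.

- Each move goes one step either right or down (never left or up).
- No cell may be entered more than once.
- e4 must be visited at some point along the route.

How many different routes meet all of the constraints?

A right/down-only route from a1 to f4 makes exactly 3 down-moves and 5 right-moves in some order.
With no other constraints that would be C(8,3) = 56 routes.
Split at e4 and multiply the segment counts: a1→e4: 35; e4→f4: 1; product = 35.
That gives 35 routes.

35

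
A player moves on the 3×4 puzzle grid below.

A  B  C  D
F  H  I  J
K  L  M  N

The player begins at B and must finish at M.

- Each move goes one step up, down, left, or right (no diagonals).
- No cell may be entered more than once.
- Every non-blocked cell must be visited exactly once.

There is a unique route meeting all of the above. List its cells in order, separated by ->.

B -> A -> F -> K -> L -> H -> I -> C -> D -> J -> N -> M

Need to visit all 12 open cells exactly once, starting at B and ending at M.
Cell A has only two open neighbours (F and B), so the path must pass straight through it: one of those is the cell it's entered from and the other is where it exits.
Route from B: left to A, 2× down (reaching K), right to L, up to H, right to I, up to C, right to D, 2× down (reaching N), left to M — 11 moves in all.
Check: all 12 open cells covered.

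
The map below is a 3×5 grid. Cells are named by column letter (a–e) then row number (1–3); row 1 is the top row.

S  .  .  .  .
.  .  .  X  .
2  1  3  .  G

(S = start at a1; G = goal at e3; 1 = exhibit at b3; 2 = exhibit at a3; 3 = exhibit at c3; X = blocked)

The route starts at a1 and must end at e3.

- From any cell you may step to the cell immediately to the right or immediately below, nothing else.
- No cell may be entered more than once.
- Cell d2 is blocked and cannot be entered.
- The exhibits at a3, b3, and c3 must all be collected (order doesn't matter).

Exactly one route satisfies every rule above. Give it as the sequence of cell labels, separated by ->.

Moves only go right or down, so the column and row indices never decrease.
Route from a1: down 2 to a3, right 4 to e3 — 6 moves in all.
Check: all required cells visited.

a1 -> a2 -> a3 -> b3 -> c3 -> d3 -> e3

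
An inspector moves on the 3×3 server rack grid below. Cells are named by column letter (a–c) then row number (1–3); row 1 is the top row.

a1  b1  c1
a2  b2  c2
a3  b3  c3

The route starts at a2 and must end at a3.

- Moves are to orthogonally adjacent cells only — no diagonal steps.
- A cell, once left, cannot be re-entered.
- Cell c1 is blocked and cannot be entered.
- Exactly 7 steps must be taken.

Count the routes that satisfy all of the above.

Need simple routes of exactly 7 moves from a2 to a3 (Manhattan distance 1, so 3 moves are spent on a detour and 3 undoing it).
Enumerating: a2 a1 b1 b2 c2 c3 b3 a3.
That gives 1 route.

1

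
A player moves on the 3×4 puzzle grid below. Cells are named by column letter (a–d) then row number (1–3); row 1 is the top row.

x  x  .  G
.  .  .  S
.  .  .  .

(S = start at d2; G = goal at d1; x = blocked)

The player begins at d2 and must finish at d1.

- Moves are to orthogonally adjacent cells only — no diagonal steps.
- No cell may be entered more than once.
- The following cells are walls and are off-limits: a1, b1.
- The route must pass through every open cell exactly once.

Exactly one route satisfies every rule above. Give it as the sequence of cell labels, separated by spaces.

Need to visit all 10 open cells exactly once, starting at d2 and ending at d1.
Cell a3 has only two open neighbours (a2 and b3), so the path must pass straight through it: one of those is the cell it's entered from and the other is where it exits.
Route from d2: down to d3, 3× left (reaching a3), up to a2, 2× right (reaching c2), up to c1, right to d1 — 9 moves in all.
Check: all 10 open cells covered.

d2 d3 c3 b3 a3 a2 b2 c2 c1 d1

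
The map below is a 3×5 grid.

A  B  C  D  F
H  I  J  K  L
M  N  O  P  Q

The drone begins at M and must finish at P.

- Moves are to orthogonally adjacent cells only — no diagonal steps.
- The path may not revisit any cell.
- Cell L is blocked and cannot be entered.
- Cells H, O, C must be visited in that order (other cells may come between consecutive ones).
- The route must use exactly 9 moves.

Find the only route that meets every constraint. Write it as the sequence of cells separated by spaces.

The waypoints must appear in the order H, O, C, with no cell reused.
Route from M: up 1 to H, right 1 to I, down 1 to N, right 1 to O, up 2 to C, right 1 to D, down 2 to P — 9 moves in all.
Check: order respected (H at step 1, O at step 4, C at step 6); 9 moves as required.

M H I N O J C D K P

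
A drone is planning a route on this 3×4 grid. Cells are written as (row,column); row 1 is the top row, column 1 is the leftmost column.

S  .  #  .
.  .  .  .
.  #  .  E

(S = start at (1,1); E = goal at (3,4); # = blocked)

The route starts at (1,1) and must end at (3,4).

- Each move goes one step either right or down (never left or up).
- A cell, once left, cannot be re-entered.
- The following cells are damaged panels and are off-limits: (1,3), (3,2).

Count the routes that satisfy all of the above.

4

A right/down-only route from (1,1) to (3,4) makes exactly 2 down-moves and 3 right-moves in some order.
With no other constraints that would be C(5,2) = 10 routes.
Subtract routes through each blocked cell (inclusion–exclusion for overlaps): − through (1,3): 3 − through (3,2): 3 → 4.
That gives 4 routes.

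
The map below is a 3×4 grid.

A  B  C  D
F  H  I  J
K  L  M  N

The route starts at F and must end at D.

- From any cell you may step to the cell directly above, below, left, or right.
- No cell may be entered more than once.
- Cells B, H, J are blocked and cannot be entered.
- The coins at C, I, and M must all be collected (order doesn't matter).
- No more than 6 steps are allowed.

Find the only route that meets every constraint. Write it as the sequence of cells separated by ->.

Any route must reach C, I, and M and still end at D within 6 moves, so the order of the required stops is forced.
Route from F: down 1 to K, right 2 to M, up 2 to C, right 1 to D — 6 moves in all.
Check: all required cells visited; 6 ≤ 6 moves.

F -> K -> L -> M -> I -> C -> D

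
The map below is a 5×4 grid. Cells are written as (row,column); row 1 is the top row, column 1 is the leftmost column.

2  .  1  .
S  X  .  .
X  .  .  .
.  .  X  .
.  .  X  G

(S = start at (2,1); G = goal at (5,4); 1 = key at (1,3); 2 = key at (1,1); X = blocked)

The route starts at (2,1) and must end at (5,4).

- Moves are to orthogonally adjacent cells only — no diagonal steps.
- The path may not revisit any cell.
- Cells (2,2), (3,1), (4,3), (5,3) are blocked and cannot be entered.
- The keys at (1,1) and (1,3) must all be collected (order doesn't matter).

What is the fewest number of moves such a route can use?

8

Any route passes through (1,1) and (1,3) in some order between (2,1) and (5,4). Summing Manhattan distances along each leg and taking the cheapest ordering ((2,1) → (1,1) → (1,3) → (5,4)) gives a lower bound of 1 + 2 + 5 = 8 moves.
A route of 8 moves achieves this: (2,1) → (1,1) → (1,2) → (1,3) → (2,3) → (3,3) → (3,4) → (4,4) → (5,4).
Since 8 matches the lower bound, it is optimal.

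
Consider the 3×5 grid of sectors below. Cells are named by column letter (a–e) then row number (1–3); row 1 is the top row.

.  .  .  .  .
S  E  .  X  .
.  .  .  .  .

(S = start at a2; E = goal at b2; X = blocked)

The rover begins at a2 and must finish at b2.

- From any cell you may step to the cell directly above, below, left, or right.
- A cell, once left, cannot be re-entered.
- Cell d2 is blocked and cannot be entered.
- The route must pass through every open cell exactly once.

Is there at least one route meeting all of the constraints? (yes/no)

Exhausting the options from a2, every branch either dead-ends against blocked cells, would have to re-enter a cell already used, or reaches the goal with a constraint still unmet.

no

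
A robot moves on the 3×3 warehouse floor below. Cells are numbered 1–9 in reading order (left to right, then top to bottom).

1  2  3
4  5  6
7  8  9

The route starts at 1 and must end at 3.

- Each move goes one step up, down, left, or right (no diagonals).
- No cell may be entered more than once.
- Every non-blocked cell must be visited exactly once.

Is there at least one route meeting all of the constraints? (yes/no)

One route that works: 1 → 4 → 7 → 8 → 9 → 6 → 5 → 2 → 3.

yes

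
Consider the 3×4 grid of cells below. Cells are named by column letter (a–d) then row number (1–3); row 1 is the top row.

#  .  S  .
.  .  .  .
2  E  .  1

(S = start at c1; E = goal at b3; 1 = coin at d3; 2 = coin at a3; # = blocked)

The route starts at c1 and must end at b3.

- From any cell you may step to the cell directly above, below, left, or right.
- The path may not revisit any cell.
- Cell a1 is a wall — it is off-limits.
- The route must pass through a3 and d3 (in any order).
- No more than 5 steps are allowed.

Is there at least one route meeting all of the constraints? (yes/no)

no

Even ignoring the no-revisit rule, getting from c1 to b3, taking the cheapest ordering c1 → d3 → a3 → b3 needs at least 3 + 3 + 1 = 7 moves (Manhattan distance per leg), which exceeds the 5-move limit.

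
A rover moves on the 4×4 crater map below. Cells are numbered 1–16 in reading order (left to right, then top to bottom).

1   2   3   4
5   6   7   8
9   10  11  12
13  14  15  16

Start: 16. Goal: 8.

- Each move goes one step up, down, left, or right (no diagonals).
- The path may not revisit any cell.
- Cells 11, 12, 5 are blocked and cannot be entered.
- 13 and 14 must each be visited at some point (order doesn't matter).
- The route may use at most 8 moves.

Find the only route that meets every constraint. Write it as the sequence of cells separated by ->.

The budget equals the shortest possible length, so every move has to be on a shortest route through the required cells.
Route from 16: left 3 to 13, up 1 to 9, right 1 to 10, up 1 to 6, right 2 to 8 — 8 moves in all.
Check: all required cells visited; 8 ≤ 8 moves.

16 -> 15 -> 14 -> 13 -> 9 -> 10 -> 6 -> 7 -> 8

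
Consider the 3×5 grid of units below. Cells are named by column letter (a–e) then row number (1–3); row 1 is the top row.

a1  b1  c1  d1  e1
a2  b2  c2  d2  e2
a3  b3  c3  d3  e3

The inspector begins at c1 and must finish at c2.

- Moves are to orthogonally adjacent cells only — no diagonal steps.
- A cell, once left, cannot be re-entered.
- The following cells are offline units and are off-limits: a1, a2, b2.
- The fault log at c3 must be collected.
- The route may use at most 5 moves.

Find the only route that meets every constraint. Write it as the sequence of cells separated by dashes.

Any route must reach c3 and still end at c2 within 5 moves, so the order of the required stops is forced.
Route from c1: right 1 to d1, down 2 to d3, left 1 to c3, up 1 to c2 — 5 moves in all.
Check: all required cells visited; 5 ≤ 5 moves.

c1 - d1 - d2 - d3 - c3 - c2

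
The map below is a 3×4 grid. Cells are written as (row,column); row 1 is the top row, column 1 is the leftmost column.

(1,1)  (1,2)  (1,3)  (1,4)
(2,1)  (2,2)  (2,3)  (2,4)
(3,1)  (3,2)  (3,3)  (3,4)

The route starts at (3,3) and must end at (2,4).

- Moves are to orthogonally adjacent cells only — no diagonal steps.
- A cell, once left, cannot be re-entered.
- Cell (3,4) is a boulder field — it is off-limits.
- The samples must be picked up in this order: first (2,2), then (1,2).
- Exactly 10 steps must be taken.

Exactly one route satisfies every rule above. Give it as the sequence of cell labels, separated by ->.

(3,3) -> (2,3) -> (2,2) -> (3,2) -> (3,1) -> (2,1) -> (1,1) -> (1,2) -> (1,3) -> (1,4) -> (2,4)

The waypoints must appear in the order (2,2), (1,2), with no cell reused.
Route from (3,3): up 1 to (2,3), left 1 to (2,2), down 1 to (3,2), left 1 to (3,1), up 2 to (1,1), right 3 to (1,4), down 1 to (2,4) — 10 moves in all.
Check: order respected ((2,2) at step 2, (1,2) at step 7); 10 moves as required.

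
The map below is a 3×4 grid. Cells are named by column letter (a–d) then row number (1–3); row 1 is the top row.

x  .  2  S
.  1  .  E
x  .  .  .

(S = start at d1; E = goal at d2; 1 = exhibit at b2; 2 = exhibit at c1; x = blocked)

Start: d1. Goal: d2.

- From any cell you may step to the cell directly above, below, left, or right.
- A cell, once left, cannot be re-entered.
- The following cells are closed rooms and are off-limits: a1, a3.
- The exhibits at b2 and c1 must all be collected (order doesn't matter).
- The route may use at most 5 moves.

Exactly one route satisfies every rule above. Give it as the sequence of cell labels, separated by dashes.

The 5-move cap with required stops at b2, c1 leaves no slack for detours.
Route from d1: left 2 to b1, down 1 to b2, right 2 to d2 — 5 moves in all.
Check: all required cells visited; 5 ≤ 5 moves.

d1 - c1 - b1 - b2 - c2 - d2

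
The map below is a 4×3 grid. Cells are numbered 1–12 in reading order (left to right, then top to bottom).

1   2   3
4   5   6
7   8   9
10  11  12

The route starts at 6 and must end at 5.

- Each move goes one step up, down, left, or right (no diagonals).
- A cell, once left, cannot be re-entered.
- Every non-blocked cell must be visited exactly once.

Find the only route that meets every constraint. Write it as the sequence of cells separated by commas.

Need to visit all 12 open cells exactly once, starting at 6 and ending at 5.
Route from 6: up 1 to 3, left 2 to 1, down 3 to 10, right 2 to 12, up 1 to 9, left 1 to 8, up 1 to 5 — 11 moves in all.
Check: all 12 open cells covered.

6, 3, 2, 1, 4, 7, 10, 11, 12, 9, 8, 5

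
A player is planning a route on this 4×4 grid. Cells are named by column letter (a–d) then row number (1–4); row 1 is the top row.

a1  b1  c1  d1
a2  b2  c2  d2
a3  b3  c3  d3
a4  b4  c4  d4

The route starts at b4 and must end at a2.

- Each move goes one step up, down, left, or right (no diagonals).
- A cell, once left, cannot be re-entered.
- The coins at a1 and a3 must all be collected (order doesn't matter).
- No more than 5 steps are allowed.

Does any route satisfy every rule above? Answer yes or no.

no

Exhausting the options from b4, every branch either would have to re-enter a cell already used, runs past the 5-move limit, or reaches the goal with a constraint still unmet.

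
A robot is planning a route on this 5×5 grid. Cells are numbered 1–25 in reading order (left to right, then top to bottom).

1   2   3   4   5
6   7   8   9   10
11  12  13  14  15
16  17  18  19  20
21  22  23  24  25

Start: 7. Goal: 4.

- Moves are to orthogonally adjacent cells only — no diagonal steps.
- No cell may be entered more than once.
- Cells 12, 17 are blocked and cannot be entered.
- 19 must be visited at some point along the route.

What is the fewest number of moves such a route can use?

7

Any route passes through 19 somewhere between 7 and 4. Summing Manhattan distances along the two legs (7 → 19 → 4) gives a lower bound of 4 + 3 = 7 moves.
A route of 7 moves achieves this: 7 → 8 → 13 → 18 → 19 → 14 → 9 → 4.
Since 7 matches the lower bound, it is optimal.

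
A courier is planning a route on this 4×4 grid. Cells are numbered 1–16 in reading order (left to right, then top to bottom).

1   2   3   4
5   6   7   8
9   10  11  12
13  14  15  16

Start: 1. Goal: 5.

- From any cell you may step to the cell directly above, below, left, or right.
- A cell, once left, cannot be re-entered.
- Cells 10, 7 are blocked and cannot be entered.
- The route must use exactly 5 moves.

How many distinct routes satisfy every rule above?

0

Need simple routes of exactly 5 moves from 1 to 5 (Manhattan distance 1, so 2 moves are spent on a detour and 2 undoing it).
No route satisfies every constraint, so the count is 0.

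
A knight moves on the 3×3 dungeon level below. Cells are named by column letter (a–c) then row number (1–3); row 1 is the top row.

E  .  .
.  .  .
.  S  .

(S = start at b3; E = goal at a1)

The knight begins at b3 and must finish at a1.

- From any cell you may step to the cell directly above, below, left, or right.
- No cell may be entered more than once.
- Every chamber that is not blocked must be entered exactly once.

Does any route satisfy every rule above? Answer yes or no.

Colour the cells like a checkerboard: each orthogonal step flips colour, so a Hamiltonian route alternates colours. Here there are 5 cells of one colour and 4 of the other, with start on the opposite colour to the goal — the counts and endpoints can't be arranged into an alternating sequence of length 9, so no Hamiltonian route exists.

no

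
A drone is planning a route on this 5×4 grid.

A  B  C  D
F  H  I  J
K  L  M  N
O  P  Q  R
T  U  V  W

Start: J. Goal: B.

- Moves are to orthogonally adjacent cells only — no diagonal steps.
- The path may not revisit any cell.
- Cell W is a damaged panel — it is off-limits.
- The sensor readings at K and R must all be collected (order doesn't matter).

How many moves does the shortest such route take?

Any route passes through K and R in some order between J and B. Summing Manhattan distances along each leg and taking the cheapest ordering (J → R → K → B) gives a lower bound of 2 + 4 + 3 = 9 moves.
A route of 9 moves achieves this: J → N → R → Q → M → L → K → F → A → B.
Since 9 matches the lower bound, it is optimal.

9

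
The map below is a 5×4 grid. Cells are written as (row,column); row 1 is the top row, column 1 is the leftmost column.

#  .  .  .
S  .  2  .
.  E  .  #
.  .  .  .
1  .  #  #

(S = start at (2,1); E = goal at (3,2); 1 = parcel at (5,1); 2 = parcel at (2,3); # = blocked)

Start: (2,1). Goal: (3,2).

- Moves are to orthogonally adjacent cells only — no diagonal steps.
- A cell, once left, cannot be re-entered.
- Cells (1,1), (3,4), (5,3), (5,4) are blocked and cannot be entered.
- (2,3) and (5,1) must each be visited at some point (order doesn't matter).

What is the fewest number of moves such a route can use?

10

Any route passes through (2,3) and (5,1) in some order between (2,1) and (3,2). Summing Manhattan distances along each leg and taking the cheapest ordering ((2,1) → (5,1) → (2,3) → (3,2)) gives a lower bound of 3 + 5 + 2 = 10 moves.
A route of 10 moves achieves this: (2,1) → (3,1) → (4,1) → (5,1) → (5,2) → (4,2) → (4,3) → (3,3) → (2,3) → (2,2) → (3,2).
Since 10 matches the lower bound, it is optimal.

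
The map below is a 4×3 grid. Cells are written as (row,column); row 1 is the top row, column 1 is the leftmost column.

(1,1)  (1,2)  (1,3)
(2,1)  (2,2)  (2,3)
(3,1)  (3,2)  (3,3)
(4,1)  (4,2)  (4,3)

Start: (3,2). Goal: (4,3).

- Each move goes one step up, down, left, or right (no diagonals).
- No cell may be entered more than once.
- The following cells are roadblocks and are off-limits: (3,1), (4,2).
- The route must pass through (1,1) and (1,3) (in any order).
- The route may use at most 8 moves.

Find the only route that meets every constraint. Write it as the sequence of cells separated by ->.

The 8-move cap with required stops at (1,1), (1,3) leaves no slack for detours.
Route from (3,2): up to (2,2), left to (2,1), up to (1,1), 2× right (reaching (1,3)), 3× down (reaching (4,3)) — 8 moves in all.
Check: all required cells visited; 8 ≤ 8 moves.

(3,2) -> (2,2) -> (2,1) -> (1,1) -> (1,2) -> (1,3) -> (2,3) -> (3,3) -> (4,3)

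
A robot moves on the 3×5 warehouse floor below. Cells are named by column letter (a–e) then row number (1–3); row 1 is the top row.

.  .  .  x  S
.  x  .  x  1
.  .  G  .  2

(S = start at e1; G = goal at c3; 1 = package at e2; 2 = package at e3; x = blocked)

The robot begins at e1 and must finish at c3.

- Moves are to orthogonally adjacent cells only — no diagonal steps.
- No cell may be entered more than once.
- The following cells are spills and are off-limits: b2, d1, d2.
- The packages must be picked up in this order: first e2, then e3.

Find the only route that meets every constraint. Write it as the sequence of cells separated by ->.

e1 -> e2 -> e3 -> d3 -> c3

The waypoints must appear in the order e2, e3, with no cell reused.
Route from e1: 2× down (reaching e3), 2× left (reaching c3) — 4 moves in all.
Check: order respected (1 at step 1, 2 at step 2).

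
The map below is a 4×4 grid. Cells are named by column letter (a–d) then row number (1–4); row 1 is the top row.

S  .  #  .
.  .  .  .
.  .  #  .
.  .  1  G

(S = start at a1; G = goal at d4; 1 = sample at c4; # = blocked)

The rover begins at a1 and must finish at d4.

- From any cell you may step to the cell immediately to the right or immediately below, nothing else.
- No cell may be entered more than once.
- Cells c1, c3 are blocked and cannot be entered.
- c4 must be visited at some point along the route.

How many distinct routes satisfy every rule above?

A right/down-only route from a1 to d4 makes exactly 3 down-moves and 3 right-moves in some order.
With no other constraints that would be C(6,3) = 20 routes.
Split at c4 and multiply the segment counts (each segment already excludes blocked cells): a1→c4: 4; c4→d4: 1; product = 4.
That gives 4 routes.

4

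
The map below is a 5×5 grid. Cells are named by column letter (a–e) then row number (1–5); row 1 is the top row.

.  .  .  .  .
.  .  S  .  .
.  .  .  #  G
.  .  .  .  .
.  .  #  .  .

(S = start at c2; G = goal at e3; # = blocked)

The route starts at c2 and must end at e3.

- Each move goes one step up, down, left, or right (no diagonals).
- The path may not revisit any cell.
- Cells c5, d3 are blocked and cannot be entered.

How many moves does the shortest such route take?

3

The Manhattan distance from c2 to e3 is |2−3| + |3−5| = 3, so at least 3 moves are needed.
A route of 3 moves achieves this: c2 → d2 → e2 → e3.
Since 3 matches the lower bound, it is optimal.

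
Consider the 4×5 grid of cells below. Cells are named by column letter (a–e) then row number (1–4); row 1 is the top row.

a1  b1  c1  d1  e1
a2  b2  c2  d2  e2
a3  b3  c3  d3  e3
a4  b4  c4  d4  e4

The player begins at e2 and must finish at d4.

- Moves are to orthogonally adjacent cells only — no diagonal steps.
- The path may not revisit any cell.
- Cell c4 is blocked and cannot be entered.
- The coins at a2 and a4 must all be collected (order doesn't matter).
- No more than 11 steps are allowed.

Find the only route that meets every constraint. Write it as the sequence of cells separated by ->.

Any route must reach a2 and a4 and still end at d4 within 11 moves, so the order of the required stops is forced.
Route from e2: 4× left (reaching a2), 2× down (reaching a4), right to b4, up to b3, 2× right (reaching d3), down to d4 — 11 moves in all.
Check: all required cells visited; 11 ≤ 11 moves.

e2 -> d2 -> c2 -> b2 -> a2 -> a3 -> a4 -> b4 -> b3 -> c3 -> d3 -> d4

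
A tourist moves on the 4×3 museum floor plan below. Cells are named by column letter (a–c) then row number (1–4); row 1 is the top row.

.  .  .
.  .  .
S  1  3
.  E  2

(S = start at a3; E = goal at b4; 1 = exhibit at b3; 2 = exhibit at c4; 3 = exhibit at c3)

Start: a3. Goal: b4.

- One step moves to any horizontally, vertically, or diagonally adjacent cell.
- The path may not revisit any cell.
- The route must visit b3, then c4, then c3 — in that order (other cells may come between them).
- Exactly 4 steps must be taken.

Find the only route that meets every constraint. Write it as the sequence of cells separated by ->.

The waypoints must appear in the order b3, c4, c3, with no cell reused.
Route from a3: right to b3, down-right to c4, up to c3, down-left to b4 — 4 moves in all.
Check: order respected (1 at step 1, 2 at step 2, 3 at step 3); 4 moves as required.

a3 -> b3 -> c4 -> c3 -> b4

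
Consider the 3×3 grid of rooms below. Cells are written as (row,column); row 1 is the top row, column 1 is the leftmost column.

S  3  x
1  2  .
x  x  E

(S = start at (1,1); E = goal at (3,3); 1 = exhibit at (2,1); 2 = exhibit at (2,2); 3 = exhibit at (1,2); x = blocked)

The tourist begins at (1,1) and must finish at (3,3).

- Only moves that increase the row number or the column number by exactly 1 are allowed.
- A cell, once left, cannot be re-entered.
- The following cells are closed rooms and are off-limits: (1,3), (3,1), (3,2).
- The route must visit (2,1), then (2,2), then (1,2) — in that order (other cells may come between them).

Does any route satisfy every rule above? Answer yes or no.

no

(1,2) lies above (2,2), so going from (2,2) to (1,2) would need an upward move — but moves only go right/down, so (2,2) cannot be visited before (1,2).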